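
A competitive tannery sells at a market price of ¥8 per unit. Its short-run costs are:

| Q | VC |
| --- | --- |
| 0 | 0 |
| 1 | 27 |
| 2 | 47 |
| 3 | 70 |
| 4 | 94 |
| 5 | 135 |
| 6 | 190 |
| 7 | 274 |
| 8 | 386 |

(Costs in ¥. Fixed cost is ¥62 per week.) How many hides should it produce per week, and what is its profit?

Q = 0 (shut down); profit = -¥62

Compute π = P·Q − TC at each output: Q=0: -62; Q=1: -81; Q=2: -93; Q=3: -108; Q=4: -124; Q=5: -157; Q=6: -204; Q=7: -280; Q=8: -384.
Profit is highest at Q = 0. Equivalently, the lowest AVC in the table is 70/3 ≈ ¥23.33 at Q = 3, and P = ¥8 falls below it — price never covers variable cost, so the firm shuts down and loses only its fixed cost.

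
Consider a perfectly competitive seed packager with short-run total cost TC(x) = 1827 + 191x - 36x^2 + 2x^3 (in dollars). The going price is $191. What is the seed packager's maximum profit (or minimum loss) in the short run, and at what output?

Profit = -$99 at x = 12

AVC = 191 - 36x + 2x^2 has its minimum $29 at x = 9; price $191 clears that bar, so the firm operates.
MC = 191 - 72x + 6x^2. Setting P = MC and taking the root on the rising branch gives x* = 12.
TR = 191·12 = 2292. TC = 1827 + 564 = 2391. Profit = 2292 − 2391 = -$99.
By producing, the firm covers all variable cost plus $1728 of fixed cost; shutting down would lose the full $1827.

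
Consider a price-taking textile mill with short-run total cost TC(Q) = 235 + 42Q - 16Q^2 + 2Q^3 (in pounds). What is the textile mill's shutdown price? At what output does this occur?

The firm shuts down when price falls below the minimum of average variable cost. AVC = VC/Q = 42 - 16Q + 2Q^2.
dAVC/dQ = -16 + 4Q = 0 gives Q = 4. min AVC = 42 - 16·4 + 2·4^2 = 10.
So the shutdown price is £10.

£10 per unit, at Q = 4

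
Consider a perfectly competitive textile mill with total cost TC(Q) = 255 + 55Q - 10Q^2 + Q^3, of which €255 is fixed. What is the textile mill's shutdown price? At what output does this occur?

The shutdown price is the minimum of AVC. VC = 55Q - 10Q^2 + Q^3, so AVC = 55 - 10Q + Q^2.
At the minimum of AVC, MC = AVC. MC = 55 - 20Q + 3Q^2; setting MC = AVC gives 2Q^2 - 10Q = 0, so Q = 5. min AVC = 30.
So the shutdown price is €30.

€30 per unit, at Q = 5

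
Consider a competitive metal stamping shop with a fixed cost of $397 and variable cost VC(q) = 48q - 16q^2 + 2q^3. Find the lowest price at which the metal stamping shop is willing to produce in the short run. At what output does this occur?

The shutdown price is the minimum of AVC. VC = 48q - 16q^2 + 2q^3, so AVC = 48 - 16q + 2q^2.
At the minimum of AVC, MC = AVC. MC = 48 - 32q + 6q^2; setting MC = AVC gives 4q^2 - 16q = 0, so q = 4. min AVC = 16.
So the shutdown price is $16.

$16 per unit, at q = 4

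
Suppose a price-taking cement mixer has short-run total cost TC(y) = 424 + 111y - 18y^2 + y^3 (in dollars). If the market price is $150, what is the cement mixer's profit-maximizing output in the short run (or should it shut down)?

Strip out fixed cost: VC = 111y - 18y^2 + y^3. Then AVC = 111 - 18y + y^2 and MC = 111 - 36y + 3y^2.
AVC is minimized where dAVC/dy = -18 + 2y = 0, at y = 9; min AVC = 111 - 18·9 + 9^2 = $30.
Since P = $150 ≥ min AVC = $30, price covers variable cost and the firm should produce.
P = MC gives -39 - 36y + 3y^2 = 0, with roots -1 and 13. Take the larger (rising MC): y* = 13.
Check: AVC at y = 13 is $46 ≤ P, so revenue covers variable cost.
Profit = P·y − TC = 150·13 − 1022 = $928.

Produce at y = 13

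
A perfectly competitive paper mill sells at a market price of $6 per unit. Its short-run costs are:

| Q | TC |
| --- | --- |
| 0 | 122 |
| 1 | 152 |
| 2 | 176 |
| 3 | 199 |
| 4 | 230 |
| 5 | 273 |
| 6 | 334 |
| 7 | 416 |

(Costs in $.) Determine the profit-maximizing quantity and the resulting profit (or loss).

Q = 0 (shut down); profit = -$122

Profit at each row (π = 6Q − TC): Q=0: -122; Q=1: -146; Q=2: -164; Q=3: -181; Q=4: -206; Q=5: -243; Q=6: -298; Q=7: -374.
Profit is highest at Q = 0. Equivalently, the lowest AVC in the table is 77/3 ≈ $25.67 at Q = 3, and P = $6 falls below it — price never covers variable cost, so the firm shuts down and loses only its fixed cost.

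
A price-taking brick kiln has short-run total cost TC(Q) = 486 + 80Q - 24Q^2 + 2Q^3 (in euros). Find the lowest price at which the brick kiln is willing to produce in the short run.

The shutdown price is the minimum of AVC. VC = 80Q - 24Q^2 + 2Q^3, so AVC = 80 - 24Q + 2Q^2.
At the minimum of AVC, MC = AVC. MC = 80 - 48Q + 6Q^2; setting MC = AVC gives 4Q^2 - 24Q = 0, so Q = 6. min AVC = 8.
For P < €8 the firm produces nothing.

€8 per unit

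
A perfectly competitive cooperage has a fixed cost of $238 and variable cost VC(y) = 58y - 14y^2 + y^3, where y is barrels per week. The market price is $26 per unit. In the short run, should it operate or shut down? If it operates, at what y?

Produce at y = 8

Variable cost is VC = 58y - 14y^2 + y^3, so AVC = VC/y = 58 - 14y + y^2 and MC = dTC/dy = 58 - 28y + 3y^2.
AVC is minimized where dAVC/dy = -14 + 2y = 0, at y = 7; min AVC = 58 - 14·7 + 7^2 = $9.
P = $26 exceeds min AVC = $9, so the firm stays open.
Set P = MC: 26 = 58 - 28y + 3y^2 → 32 - 28y + 3y^2 = 0. The roots are y = 4/3 and y = 8; the profit-maximizing output is on the rising part of MC, so y* = 8.
Check: AVC at y = 8 is $10 ≤ P, so revenue covers variable cost.
Profit = P·y − TC = 26·8 − 318 = -$110, a loss, but smaller than the $238 fixed cost the firm would lose by shutting down.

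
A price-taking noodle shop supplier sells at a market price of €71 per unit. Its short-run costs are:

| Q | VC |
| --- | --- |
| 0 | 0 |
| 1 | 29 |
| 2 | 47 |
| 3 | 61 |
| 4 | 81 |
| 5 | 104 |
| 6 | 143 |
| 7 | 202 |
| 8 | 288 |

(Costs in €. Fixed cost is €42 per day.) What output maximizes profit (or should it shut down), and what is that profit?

Q = 7; profit = €253

Compute π = P·Q − TC at each output: Q=0: -42; Q=1: 0; Q=2: 53; Q=3: 110; Q=4: 161; Q=5: 209; Q=6: 241; Q=7: 253; Q=8: 238.
Profit is maximized at Q = 7. AVC there is 202/7 = €28.86 ≤ P, so producing beats shutting down (which would give -€42).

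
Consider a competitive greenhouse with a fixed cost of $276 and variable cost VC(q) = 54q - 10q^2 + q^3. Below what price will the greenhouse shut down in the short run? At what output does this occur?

The shutdown price is the minimum of AVC. VC = 54q - 10q^2 + q^3, so AVC = 54 - 10q + q^2.
At the minimum of AVC, MC = AVC. MC = 54 - 20q + 3q^2; setting MC = AVC gives 2q^2 - 10q = 0, so q = 5. min AVC = 29.
The firm shuts down for any P below $29.

$29 per unit, at q = 5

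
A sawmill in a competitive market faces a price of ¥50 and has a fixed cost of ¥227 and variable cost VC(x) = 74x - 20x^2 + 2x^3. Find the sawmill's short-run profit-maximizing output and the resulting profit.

AVC = 74 - 20x + 2x^2; min AVC = ¥24 at x = 5. Since P = ¥50 ≥ min AVC, the firm produces.
With MC = 74 - 40x + 6x^2, P = MC on the upward-sloping part at x* = 6.
TR = 50·6 = 300. TC = 227 + 156 = 383. Profit = 300 − 383 = -¥83.
By producing, the firm covers all variable cost plus ¥144 of fixed cost; shutting down would lose the full ¥227.

Profit = -¥83 at x = 6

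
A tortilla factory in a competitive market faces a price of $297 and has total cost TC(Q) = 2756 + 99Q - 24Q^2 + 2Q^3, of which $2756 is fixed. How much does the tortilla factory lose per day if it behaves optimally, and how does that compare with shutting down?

AVC = 99 - 24Q + 2Q^2; min AVC = $27 at Q = 6. Since P = $297 ≥ min AVC, the firm produces.
With MC = 99 - 48Q + 6Q^2, P = MC on the upward-sloping part at Q* = 11.
TR = 297·11 = 3267. TC = 2756 + 847 = 3603. Profit = 3267 − 3603 = -$336.
By producing, the firm covers all variable cost plus $2420 of fixed cost; shutting down would lose the full $2756.

Profit = -$336 at Q = 11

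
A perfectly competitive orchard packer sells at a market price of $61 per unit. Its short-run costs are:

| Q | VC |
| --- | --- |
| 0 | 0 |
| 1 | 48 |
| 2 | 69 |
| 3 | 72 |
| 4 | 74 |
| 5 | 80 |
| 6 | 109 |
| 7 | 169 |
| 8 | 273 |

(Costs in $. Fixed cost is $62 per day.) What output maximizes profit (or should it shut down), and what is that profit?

Profit at each row (π = 61Q − TC): Q=0: -62; Q=1: -49; Q=2: -9; Q=3: 49; Q=4: 108; Q=5: 163; Q=6: 195; Q=7: 196; Q=8: 153.
Profit is maximized at Q = 7. AVC there is 169/7 = $24.14 ≤ P, so producing beats shutting down (which would give -$62).

Q = 7; profit = $196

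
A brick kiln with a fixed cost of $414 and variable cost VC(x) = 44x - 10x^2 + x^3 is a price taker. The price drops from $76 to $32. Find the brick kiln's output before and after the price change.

AVC = 44 - 10x + x^2, minimized at x = 5 where min AVC = $19. MC = 44 - 20x + 3x^2.
At P = $76 ≥ min AVC, set P = MC on the rising branch: x = 8.
At P = $32 ≥ min AVC, set P = MC: x = 6. The firm stays open but cuts output.

Output falls from 8 to 6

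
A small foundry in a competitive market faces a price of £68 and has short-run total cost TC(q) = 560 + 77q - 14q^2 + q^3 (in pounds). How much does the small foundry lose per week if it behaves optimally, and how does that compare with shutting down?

Profit = -£236 at q = 9

AVC = 77 - 14q + q^2 has its minimum £28 at q = 7; price £68 clears that bar, so the firm operates.
MC = 77 - 28q + 3q^2. Setting P = MC and taking the root on the rising branch gives q* = 9.
TR = 68·9 = 612. TC = 560 + 288 = 848. Profit = 612 − 848 = -£236.
That loss of £236 beats the £560 the firm would lose by shutting down; producing recovers £324 of fixed cost.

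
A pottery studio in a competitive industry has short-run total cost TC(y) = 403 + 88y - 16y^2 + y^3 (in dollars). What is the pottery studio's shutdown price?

$24 per unit

The firm shuts down when price falls below the minimum of average variable cost. AVC = VC/y = 88 - 16y + y^2.
At the minimum of AVC, MC = AVC. MC = 88 - 32y + 3y^2; setting MC = AVC gives 2y^2 - 16y = 0, so y = 8. min AVC = 24.
The firm shuts down for any P below $24.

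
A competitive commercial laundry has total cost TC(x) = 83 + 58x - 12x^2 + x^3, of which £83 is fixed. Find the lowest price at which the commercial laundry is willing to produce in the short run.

The firm shuts down when price falls below the minimum of average variable cost. AVC = VC/x = 58 - 12x + x^2.
dAVC/dx = -12 + 2x = 0 gives x = 6. min AVC = 58 - 12·6 + 6^2 = 22.
For P < £22 the firm produces nothing.

£22 per unit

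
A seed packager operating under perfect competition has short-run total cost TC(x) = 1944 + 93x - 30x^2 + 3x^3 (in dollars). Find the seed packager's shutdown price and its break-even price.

Shutdown price = $18; break-even price = $282

Shutdown price = min AVC. AVC = 93 - 30x + 3x^2, with vertex at x = 5 and minimum $18.
ATC = 1944/x + 93 - 30x + 3x^2. Setting dATC/dx = −1944/x^2 − 30 + 6x = 0 gives x = 9 (since 6·9^3 − 30·9^2 = 1944).
min ATC = 1944/9 + 93 − 30·9 + 3·9^2 = $282. That is the break-even price.
Between these two prices the firm operates at a loss; above $282 it earns a profit.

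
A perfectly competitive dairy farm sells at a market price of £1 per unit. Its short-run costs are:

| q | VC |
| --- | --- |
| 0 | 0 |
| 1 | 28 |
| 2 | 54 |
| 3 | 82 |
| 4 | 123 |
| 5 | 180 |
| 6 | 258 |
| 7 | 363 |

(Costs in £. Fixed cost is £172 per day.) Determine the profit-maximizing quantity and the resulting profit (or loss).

q = 0 (shut down); profit = -£172

Compute π = P·q − TC at each output: q=0: -172; q=1: -199; q=2: -224; q=3: -251; q=4: -291; q=5: -347; q=6: -424; q=7: -528.
Profit is highest at q = 0. Equivalently, the lowest AVC in the table is 54/2 ≈ £27 at q = 2, and P = £1 falls below it — price never covers variable cost, so the firm shuts down and loses only its fixed cost.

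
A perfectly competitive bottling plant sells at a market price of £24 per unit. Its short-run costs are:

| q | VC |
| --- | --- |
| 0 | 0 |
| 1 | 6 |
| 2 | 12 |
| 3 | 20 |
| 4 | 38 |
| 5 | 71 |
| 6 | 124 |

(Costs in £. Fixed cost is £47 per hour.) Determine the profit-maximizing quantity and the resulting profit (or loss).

q = 4; profit = £11

Tabulate TR − TC: q=0: -47; q=1: -29; q=2: -11; q=3: 5; q=4: 11; q=5: 2; q=6: -27.
Profit is maximized at q = 4. AVC there is 38/4 = £9.50 ≤ P, so producing beats shutting down (which would give -£47).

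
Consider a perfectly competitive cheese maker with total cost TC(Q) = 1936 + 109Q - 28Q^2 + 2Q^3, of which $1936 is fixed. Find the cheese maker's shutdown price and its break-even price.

Shutdown price = $11; break-even price = $219

Shutdown price = min AVC. AVC = 109 - 28Q + 2Q^2, with vertex at Q = 7 and minimum $11.
ATC = 1936/Q + 109 - 28Q + 2Q^2. Setting dATC/dQ = −1936/Q^2 − 28 + 4Q = 0 gives Q = 11 (since 4·11^3 − 28·11^2 = 1936).
min ATC = 1936/11 + 109 − 28·11 + 2·11^2 = $219. That is the break-even price.
For $11 ≤ P < $219 the firm produces at a loss; below $11 it shuts down.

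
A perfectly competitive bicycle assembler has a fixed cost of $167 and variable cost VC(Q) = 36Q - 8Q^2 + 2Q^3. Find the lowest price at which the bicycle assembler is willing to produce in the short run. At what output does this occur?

The firm shuts down when price falls below the minimum of average variable cost. AVC = VC/Q = 36 - 8Q + 2Q^2.
dAVC/dQ = -8 + 4Q = 0 gives Q = 2. min AVC = 36 - 8·2 + 2·2^2 = 28.
For P < $28 the firm produces nothing.

$28 per unit, at Q = 2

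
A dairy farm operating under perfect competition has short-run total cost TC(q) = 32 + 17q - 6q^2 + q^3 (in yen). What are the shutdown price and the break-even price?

Shutdown price = ¥8; break-even price = ¥17

AVC = 17 - 6q + q^2; minimized at q = 3, giving min AVC = ¥8. That is the shutdown price.
ATC = 32/q + 17 - 6q + q^2. Setting dATC/dq = −32/q^2 − 6 + 2q = 0 gives q = 4 (since 2·4^3 − 6·4^2 = 32).
min ATC = 32/4 + 17 − 6·4 + 4^2 = ¥17. That is the break-even price.
For ¥8 ≤ P < ¥17 the firm produces at a loss; below ¥8 it shuts down.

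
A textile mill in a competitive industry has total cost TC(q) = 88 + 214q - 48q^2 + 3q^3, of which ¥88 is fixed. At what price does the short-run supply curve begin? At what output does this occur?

¥22 per unit, at q = 8

The shutdown price is the minimum of AVC. VC = 214q - 48q^2 + 3q^3, so AVC = 214 - 48q + 3q^2.
dAVC/dq = -48 + 6q = 0 gives q = 8. min AVC = 214 - 48·8 + 3·8^2 = 22.
For P < ¥22 the firm produces nothing.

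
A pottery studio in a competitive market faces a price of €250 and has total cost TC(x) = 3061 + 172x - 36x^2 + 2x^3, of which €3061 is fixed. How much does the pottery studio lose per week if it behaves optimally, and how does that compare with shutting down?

AVC = 172 - 36x + 2x^2; min AVC = €10 at x = 9. Since P = €250 ≥ min AVC, the firm produces.
With MC = 172 - 72x + 6x^2, P = MC on the upward-sloping part at x* = 13.
TR = 250·13 = 3250. TC = 3061 + 546 = 3607. Profit = 3250 − 3607 = -€357.
That loss of €357 beats the €3061 the firm would lose by shutting down; producing recovers €2704 of fixed cost.

Profit = -€357 at x = 13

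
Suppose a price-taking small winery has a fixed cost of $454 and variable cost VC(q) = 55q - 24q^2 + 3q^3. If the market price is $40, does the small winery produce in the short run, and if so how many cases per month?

From TC, MC = TC'(q) = 55 - 48q + 9q^2 and AVC = VC/q = 55 - 24q + 3q^2.
The AVC parabola has its vertex at q = 24/6 = 4, where AVC = 55 - 24·4 + 3·4^2 = $7.
Since P = $40 ≥ min AVC = $7, price covers variable cost and the firm should produce.
Solving P = MC: 15 - 48q + 9q^2 = 0 ⇒ q = 1/3 or 5. On the upward-sloping branch, q* = 5.
Check: AVC at q = 5 is $10 ≤ P, so revenue covers variable cost.
Profit = P·q − TC = 40·5 − 504 = -$304, a loss, but smaller than the $454 fixed cost the firm would lose by shutting down.

Produce at q = 5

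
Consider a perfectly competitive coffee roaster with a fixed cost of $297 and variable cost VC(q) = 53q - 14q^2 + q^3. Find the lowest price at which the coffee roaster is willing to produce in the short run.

Short-run supply begins at min AVC. From VC = 53q - 14q^2 + q^3, AVC = 53 - 14q + q^2.
At the minimum of AVC, MC = AVC. MC = 53 - 28q + 3q^2; setting MC = AVC gives 2q^2 - 14q = 0, so q = 7. min AVC = 4.
For P < $4 the firm produces nothing.

$4 per unit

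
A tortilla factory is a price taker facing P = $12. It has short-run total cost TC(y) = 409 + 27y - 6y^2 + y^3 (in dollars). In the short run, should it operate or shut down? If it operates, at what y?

Shut down

Strip out fixed cost: VC = 27y - 6y^2 + y^3. Then AVC = 27 - 6y + y^2 and MC = 27 - 12y + 3y^2.
The AVC parabola has its vertex at y = 6/2 = 3, where AVC = 27 - 6·3 + 3^2 = $18.
Since P = $12 < min AVC = $18, price fails to cover variable cost at any output.
Shutting down limits the loss to fixed cost, $409.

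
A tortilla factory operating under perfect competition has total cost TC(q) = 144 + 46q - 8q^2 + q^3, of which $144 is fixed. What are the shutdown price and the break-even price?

Shutdown price = min AVC. AVC = 46 - 8q + q^2, with vertex at q = 4 and minimum $30.
ATC = 144/q + 46 - 8q + q^2. Setting dATC/dq = −144/q^2 − 8 + 2q = 0 gives q = 6 (since 2·6^3 − 8·6^2 = 144).
min ATC = 144/6 + 46 − 8·6 + 6^2 = $58. That is the break-even price.
Between these two prices the firm operates at a loss; above $58 it earns a profit.

Shutdown price = $30; break-even price = $58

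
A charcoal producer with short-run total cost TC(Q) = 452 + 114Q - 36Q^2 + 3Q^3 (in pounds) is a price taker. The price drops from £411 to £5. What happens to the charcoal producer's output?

MC = 114 - 72Q + 9Q^2; the shutdown threshold is min AVC = £6 (at Q = 6).
With P = £411 above the shutdown price, P = MC gives Q = 11.
At P = £5 < min AVC = £6, price no longer covers variable cost at any output, so the firm shuts down: Q = 0.

Output falls from 11 to 0 (the firm shuts down)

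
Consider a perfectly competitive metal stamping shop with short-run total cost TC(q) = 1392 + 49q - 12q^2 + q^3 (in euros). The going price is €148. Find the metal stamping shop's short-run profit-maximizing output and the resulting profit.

Profit = -€182 at q = 11

AVC = 49 - 12q + q^2; min AVC = €13 at q = 6. Since P = €148 ≥ min AVC, the firm produces.
With MC = 49 - 24q + 3q^2, P = MC on the upward-sloping part at q* = 11.
TR = 148·11 = 1628. TC = 1392 + 418 = 1810. Profit = 1628 − 1810 = -€182.
Shutting down would mean losing the fixed cost of €1392, so operating at a loss of €182 is better by €1210.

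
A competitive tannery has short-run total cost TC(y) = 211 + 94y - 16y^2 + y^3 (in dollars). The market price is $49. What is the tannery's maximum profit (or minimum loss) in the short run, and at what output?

AVC = 94 - 16y + y^2; min AVC = $30 at y = 8. Since P = $49 ≥ min AVC, the firm produces.
MC = 94 - 32y + 3y^2. Setting P = MC and taking the root on the rising branch gives y* = 9.
TR = 49·9 = 441. TC = 211 + 279 = 490. Profit = 441 − 490 = -$49.
Shutting down would mean losing the fixed cost of $211, so operating at a loss of $49 is better by $162.

Profit = -$49 at y = 9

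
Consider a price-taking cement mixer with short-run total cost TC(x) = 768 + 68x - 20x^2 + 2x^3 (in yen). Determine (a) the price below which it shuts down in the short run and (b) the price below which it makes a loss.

AVC = 68 - 20x + 2x^2; minimized at x = 5, giving min AVC = ¥18. That is the shutdown price.
ATC = 768/x + 68 - 20x + 2x^2. Setting dATC/dx = −768/x^2 − 20 + 4x = 0 gives x = 8 (since 4·8^3 − 20·8^2 = 768).
min ATC = 768/8 + 68 − 20·8 + 2·8^2 = ¥132. That is the break-even price.
For ¥18 ≤ P < ¥132 the firm produces at a loss; below ¥18 it shuts down.

Shutdown price = ¥18; break-even price = ¥132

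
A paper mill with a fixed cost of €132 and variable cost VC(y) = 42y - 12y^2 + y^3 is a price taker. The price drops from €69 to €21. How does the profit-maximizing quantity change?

MC = 42 - 24y + 3y^2; the shutdown threshold is min AVC = €6 (at y = 6).
With P = €69 above the shutdown price, P = MC gives y = 9.
At P = €21 ≥ min AVC, set P = MC: y = 7. The firm stays open but cuts output.

Output falls from 9 to 7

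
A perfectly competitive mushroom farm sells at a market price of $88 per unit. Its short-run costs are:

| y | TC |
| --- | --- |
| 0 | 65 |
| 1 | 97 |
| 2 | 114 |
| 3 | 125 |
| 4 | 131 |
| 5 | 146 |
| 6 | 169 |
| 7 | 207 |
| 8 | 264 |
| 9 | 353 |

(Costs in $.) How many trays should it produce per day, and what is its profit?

y = 8; profit = $440

Tabulate TR − TC: y=0: -65; y=1: -9; y=2: 62; y=3: 139; y=4: 221; y=5: 294; y=6: 359; y=7: 409; y=8: 440; y=9: 439.
Profit is maximized at y = 8. AVC there is 199/8 = $24.88 ≤ P, so producing beats shutting down (which would give -$65).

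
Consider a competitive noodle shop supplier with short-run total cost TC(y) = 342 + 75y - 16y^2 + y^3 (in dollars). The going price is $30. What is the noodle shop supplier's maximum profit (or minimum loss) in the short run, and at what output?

AVC = 75 - 16y + y^2; min AVC = $11 at y = 8. Since P = $30 ≥ min AVC, the firm produces.
MC = 75 - 32y + 3y^2. Setting P = MC and taking the root on the rising branch gives y* = 9.
TR = 30·9 = 270. TC = 342 + 108 = 450. Profit = 270 − 450 = -$180.
Shutting down would mean losing the fixed cost of $342, so operating at a loss of $180 is better by $162.

Profit = -$180 at y = 9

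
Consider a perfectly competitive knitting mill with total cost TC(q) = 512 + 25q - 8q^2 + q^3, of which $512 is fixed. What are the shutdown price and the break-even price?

Shutdown price = min AVC. AVC = 25 - 8q + q^2, with vertex at q = 4 and minimum $9.
ATC = 512/q + 25 - 8q + q^2. Setting dATC/dq = −512/q^2 − 8 + 2q = 0 gives q = 8 (since 2·8^3 − 8·8^2 = 512).
min ATC = 512/8 + 25 − 8·8 + 8^2 = $89. That is the break-even price.
Between these two prices the firm operates at a loss; above $89 it earns a profit.

Shutdown price = $9; break-even price = $89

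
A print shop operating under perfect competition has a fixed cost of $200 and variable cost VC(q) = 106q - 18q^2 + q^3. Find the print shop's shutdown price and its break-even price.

AVC = 106 - 18q + q^2; minimized at q = 9, giving min AVC = $25. That is the shutdown price.
ATC = 200/q + 106 - 18q + q^2. Setting dATC/dq = −200/q^2 − 18 + 2q = 0 gives q = 10 (since 2·10^3 − 18·10^2 = 200).
min ATC = 200/10 + 106 − 18·10 + 10^2 = $46. That is the break-even price.
For $25 ≤ P < $46 the firm produces at a loss; below $25 it shuts down.

Shutdown price = $25; break-even price = $46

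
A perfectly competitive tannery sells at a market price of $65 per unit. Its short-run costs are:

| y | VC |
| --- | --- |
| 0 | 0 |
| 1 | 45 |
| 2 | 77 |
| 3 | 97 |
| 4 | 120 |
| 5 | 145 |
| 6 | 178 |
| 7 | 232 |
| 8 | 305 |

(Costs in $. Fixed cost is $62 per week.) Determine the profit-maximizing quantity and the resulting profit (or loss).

Tabulate TR − TC: y=0: -62; y=1: -42; y=2: -9; y=3: 36; y=4: 78; y=5: 118; y=6: 150; y=7: 161; y=8: 153.
Profit is maximized at y = 7. AVC there is 232/7 = $33.14 ≤ P, so producing beats shutting down (which would give -$62).

y = 7; profit = $161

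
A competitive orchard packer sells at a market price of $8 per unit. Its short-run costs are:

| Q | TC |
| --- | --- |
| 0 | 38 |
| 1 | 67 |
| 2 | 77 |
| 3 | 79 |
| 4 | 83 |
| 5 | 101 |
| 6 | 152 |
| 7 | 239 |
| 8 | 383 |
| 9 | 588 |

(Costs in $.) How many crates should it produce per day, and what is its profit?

Tabulate TR − TC: Q=0: -38; Q=1: -59; Q=2: -61; Q=3: -55; Q=4: -51; Q=5: -61; Q=6: -104; Q=7: -183; Q=8: -319; Q=9: -516.
Profit is highest at Q = 0. Equivalently, the lowest AVC in the table is 45/4 ≈ $11.25 at Q = 4, and P = $8 falls below it — price never covers variable cost, so the firm shuts down and loses only its fixed cost.

Q = 0 (shut down); profit = -$38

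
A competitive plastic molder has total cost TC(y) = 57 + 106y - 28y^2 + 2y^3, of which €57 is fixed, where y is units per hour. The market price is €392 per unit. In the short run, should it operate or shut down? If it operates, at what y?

From TC, MC = TC'(y) = 106 - 56y + 6y^2 and AVC = VC/y = 106 - 28y + 2y^2.
AVC hits its minimum where MC = AVC, at y = 7, giving min AVC = 106 - 28·7 + 2·7^2 = €8.
Since P = €392 ≥ min AVC = €8, price covers variable cost and the firm should produce.
Set P = MC: 392 = 106 - 56y + 6y^2 → -286 - 56y + 6y^2 = 0. The roots are y = -11/3 and y = 13; the profit-maximizing output is on the rising part of MC, so y* = 13.
Check: AVC at y = 13 is €80 ≤ P, so revenue covers variable cost.
Profit = P·y − TC = 392·13 − 1097 = €3999.

Produce at y = 13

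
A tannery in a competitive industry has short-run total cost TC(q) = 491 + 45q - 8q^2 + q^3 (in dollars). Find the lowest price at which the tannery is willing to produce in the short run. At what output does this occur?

The shutdown price is the minimum of AVC. VC = 45q - 8q^2 + q^3, so AVC = 45 - 8q + q^2.
dAVC/dq = -8 + 2q = 0 gives q = 4. min AVC = 45 - 8·4 + 4^2 = 29.
So the shutdown price is $29.

$29 per unit, at q = 4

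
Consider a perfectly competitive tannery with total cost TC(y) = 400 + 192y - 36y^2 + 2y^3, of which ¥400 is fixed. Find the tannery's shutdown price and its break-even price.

Shutdown price = ¥30; break-even price = ¥72

Shutdown price = min AVC. AVC = 192 - 36y + 2y^2, with vertex at y = 9 and minimum ¥30.
ATC = 400/y + 192 - 36y + 2y^2. Setting dATC/dy = −400/y^2 − 36 + 4y = 0 gives y = 10 (since 4·10^3 − 36·10^2 = 400).
min ATC = 400/10 + 192 − 36·10 + 2·10^2 = ¥72. That is the break-even price.
Between these two prices the firm operates at a loss; above ¥72 it earns a profit.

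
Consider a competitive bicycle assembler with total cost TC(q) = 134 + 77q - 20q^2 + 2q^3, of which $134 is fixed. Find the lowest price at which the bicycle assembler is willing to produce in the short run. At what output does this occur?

Short-run supply begins at min AVC. From VC = 77q - 20q^2 + 2q^3, AVC = 77 - 20q + 2q^2.
dAVC/dq = -20 + 4q = 0 gives q = 5. min AVC = 77 - 20·5 + 2·5^2 = 27.
So the shutdown price is $27.

$27 per unit, at q = 5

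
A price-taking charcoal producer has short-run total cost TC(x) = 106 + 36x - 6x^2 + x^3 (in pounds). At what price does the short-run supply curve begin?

£27 per unit

The firm shuts down when price falls below the minimum of average variable cost. AVC = VC/x = 36 - 6x + x^2.
At the minimum of AVC, MC = AVC. MC = 36 - 12x + 3x^2; setting MC = AVC gives 2x^2 - 6x = 0, so x = 3. min AVC = 27.
For P < £27 the firm produces nothing.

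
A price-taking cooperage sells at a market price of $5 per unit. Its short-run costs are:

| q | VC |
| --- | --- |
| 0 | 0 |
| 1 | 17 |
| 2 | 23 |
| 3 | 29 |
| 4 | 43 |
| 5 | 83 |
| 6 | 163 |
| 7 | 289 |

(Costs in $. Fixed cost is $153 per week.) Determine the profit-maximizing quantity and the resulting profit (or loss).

q = 0 (shut down); profit = -$153

Profit at each row (π = 5q − TC): q=0: -153; q=1: -165; q=2: -166; q=3: -167; q=4: -176; q=5: -211; q=6: -286; q=7: -407.
Profit is highest at q = 0. Equivalently, the lowest AVC in the table is 29/3 ≈ $9.67 at q = 3, and P = $5 falls below it — price never covers variable cost, so the firm shuts down and loses only its fixed cost.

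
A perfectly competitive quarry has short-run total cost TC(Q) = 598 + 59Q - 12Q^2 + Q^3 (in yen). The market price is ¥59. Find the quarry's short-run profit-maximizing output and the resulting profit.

Profit = -¥342 at Q = 8

AVC = 59 - 12Q + Q^2 has its minimum ¥23 at Q = 6; price ¥59 clears that bar, so the firm operates.
MC = 59 - 24Q + 3Q^2. Setting P = MC and taking the root on the rising branch gives Q* = 8.
TR = 59·8 = 472. TC = 598 + 216 = 814. Profit = 472 − 814 = -¥342.
By producing, the firm covers all variable cost plus ¥256 of fixed cost; shutting down would lose the full ¥598.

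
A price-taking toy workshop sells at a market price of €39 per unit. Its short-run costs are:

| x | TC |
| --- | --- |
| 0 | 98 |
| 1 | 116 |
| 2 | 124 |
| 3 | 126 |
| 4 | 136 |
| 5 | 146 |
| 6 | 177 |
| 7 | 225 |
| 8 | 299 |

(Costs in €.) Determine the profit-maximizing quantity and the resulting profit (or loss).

x = 6; profit = €57

Profit at each row (π = 39x − TC): x=0: -98; x=1: -77; x=2: -46; x=3: -9; x=4: 20; x=5: 49; x=6: 57; x=7: 48; x=8: 13.
Profit is maximized at x = 6. AVC there is 79/6 = €13.17 ≤ P, so producing beats shutting down (which would give -€98).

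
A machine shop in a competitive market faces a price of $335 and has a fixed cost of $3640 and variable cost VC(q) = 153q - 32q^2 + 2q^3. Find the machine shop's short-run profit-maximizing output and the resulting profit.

AVC = 153 - 32q + 2q^2 has its minimum $25 at q = 8; price $335 clears that bar, so the firm operates.
With MC = 153 - 64q + 6q^2, P = MC on the upward-sloping part at q* = 13.
TR = 335·13 = 4355. TC = 3640 + 975 = 4615. Profit = 4355 − 4615 = -$260.
By producing, the firm covers all variable cost plus $3380 of fixed cost; shutting down would lose the full $3640.

Profit = -$260 at q = 13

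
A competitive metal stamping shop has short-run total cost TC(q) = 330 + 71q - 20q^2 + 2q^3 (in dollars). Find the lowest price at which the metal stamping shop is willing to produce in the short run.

Short-run supply begins at min AVC. From VC = 71q - 20q^2 + 2q^3, AVC = 71 - 20q + 2q^2.
dAVC/dq = -20 + 4q = 0 gives q = 5. min AVC = 71 - 20·5 + 2·5^2 = 21.
So the shutdown price is $21.

$21 per unit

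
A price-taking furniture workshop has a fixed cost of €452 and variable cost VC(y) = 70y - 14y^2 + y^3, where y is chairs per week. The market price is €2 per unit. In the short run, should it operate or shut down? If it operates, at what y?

Strip out fixed cost: VC = 70y - 14y^2 + y^3. Then AVC = 70 - 14y + y^2 and MC = 70 - 28y + 3y^2.
AVC hits its minimum where MC = AVC, at y = 7, giving min AVC = 70 - 14·7 + 7^2 = €21.
P = €2 lies below min AVC = €21; no output level covers variable cost.
Shutting down limits the loss to fixed cost, €452.

Shut down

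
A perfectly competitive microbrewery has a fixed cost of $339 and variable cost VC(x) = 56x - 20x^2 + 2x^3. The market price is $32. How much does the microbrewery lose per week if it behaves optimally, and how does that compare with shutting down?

AVC = 56 - 20x + 2x^2 has its minimum $6 at x = 5; price $32 clears that bar, so the firm operates.
With MC = 56 - 40x + 6x^2, P = MC on the upward-sloping part at x* = 6.
TR = 32·6 = 192. TC = 339 + 48 = 387. Profit = 192 − 387 = -$195.
Shutting down would mean losing the fixed cost of $339, so operating at a loss of $195 is better by $144.

Profit = -$195 at x = 6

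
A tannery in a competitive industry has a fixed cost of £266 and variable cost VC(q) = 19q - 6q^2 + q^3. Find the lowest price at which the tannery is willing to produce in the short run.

The firm shuts down when price falls below the minimum of average variable cost. AVC = VC/q = 19 - 6q + q^2.
dAVC/dq = -6 + 2q = 0 gives q = 3. min AVC = 19 - 6·3 + 3^2 = 10.
For P < £10 the firm produces nothing.

£10 per unit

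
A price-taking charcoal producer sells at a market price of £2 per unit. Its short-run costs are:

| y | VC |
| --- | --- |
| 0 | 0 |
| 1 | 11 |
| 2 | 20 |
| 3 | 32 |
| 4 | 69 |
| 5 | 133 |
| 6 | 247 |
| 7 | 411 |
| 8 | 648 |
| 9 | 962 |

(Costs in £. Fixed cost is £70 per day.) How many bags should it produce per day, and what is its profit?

y = 0 (shut down); profit = -£70

Tabulate TR − TC: y=0: -70; y=1: -79; y=2: -86; y=3: -96; y=4: -131; y=5: -193; y=6: -305; y=7: -467; y=8: -702; y=9: -1014.
Profit is highest at y = 0. Equivalently, the lowest AVC in the table is 20/2 ≈ £10 at y = 2, and P = £2 falls below it — price never covers variable cost, so the firm shuts down and loses only its fixed cost.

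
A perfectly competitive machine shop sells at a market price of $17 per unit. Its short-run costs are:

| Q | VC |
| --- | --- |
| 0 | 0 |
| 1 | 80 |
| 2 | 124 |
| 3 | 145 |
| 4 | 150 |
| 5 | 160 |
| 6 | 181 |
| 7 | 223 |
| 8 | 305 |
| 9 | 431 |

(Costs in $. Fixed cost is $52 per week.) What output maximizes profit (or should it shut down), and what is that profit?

Q = 0 (shut down); profit = -$52

Tabulate TR − TC: Q=0: -52; Q=1: -115; Q=2: -142; Q=3: -146; Q=4: -134; Q=5: -127; Q=6: -131; Q=7: -156; Q=8: -221; Q=9: -330.
Profit is highest at Q = 0. Equivalently, the lowest AVC in the table is 181/6 ≈ $30.17 at Q = 6, and P = $17 falls below it — price never covers variable cost, so the firm shuts down and loses only its fixed cost.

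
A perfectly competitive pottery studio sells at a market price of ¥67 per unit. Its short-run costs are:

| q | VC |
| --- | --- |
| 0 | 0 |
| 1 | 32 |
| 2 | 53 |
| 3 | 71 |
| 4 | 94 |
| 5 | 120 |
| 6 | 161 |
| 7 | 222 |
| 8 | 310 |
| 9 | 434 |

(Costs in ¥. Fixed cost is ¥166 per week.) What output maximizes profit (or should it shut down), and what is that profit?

Compute π = P·q − TC at each output: q=0: -166; q=1: -131; q=2: -85; q=3: -36; q=4: 8; q=5: 49; q=6: 75; q=7: 81; q=8: 60; q=9: 3.
Profit is maximized at q = 7. AVC there is 222/7 = ¥31.71 ≤ P, so producing beats shutting down (which would give -¥166).

q = 7; profit = ¥81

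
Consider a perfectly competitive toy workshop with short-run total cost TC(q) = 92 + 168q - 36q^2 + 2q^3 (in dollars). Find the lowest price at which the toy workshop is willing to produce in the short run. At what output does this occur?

$6 per unit, at q = 9

The shutdown price is the minimum of AVC. VC = 168q - 36q^2 + 2q^3, so AVC = 168 - 36q + 2q^2.
At the minimum of AVC, MC = AVC. MC = 168 - 72q + 6q^2; setting MC = AVC gives 4q^2 - 36q = 0, so q = 9. min AVC = 6.
So the shutdown price is $6.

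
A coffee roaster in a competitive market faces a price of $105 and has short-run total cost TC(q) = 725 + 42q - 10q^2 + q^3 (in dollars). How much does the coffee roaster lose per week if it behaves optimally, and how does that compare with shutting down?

Profit = -$77 at q = 9

AVC = 42 - 10q + q^2; min AVC = $17 at q = 5. Since P = $105 ≥ min AVC, the firm produces.
With MC = 42 - 20q + 3q^2, P = MC on the upward-sloping part at q* = 9.
TR = 105·9 = 945. TC = 725 + 297 = 1022. Profit = 945 − 1022 = -$77.
By producing, the firm covers all variable cost plus $648 of fixed cost; shutting down would lose the full $725.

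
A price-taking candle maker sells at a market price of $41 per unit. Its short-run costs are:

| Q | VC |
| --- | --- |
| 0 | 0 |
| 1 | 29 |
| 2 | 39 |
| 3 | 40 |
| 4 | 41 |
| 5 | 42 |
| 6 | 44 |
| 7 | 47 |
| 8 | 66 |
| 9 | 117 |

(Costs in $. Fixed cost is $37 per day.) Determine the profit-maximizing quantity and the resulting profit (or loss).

Compute π = P·Q − TC at each output: Q=0: -37; Q=1: -25; Q=2: 6; Q=3: 46; Q=4: 86; Q=5: 126; Q=6: 165; Q=7: 203; Q=8: 225; Q=9: 215.
Profit is maximized at Q = 8. AVC there is 66/8 = $8.25 ≤ P, so producing beats shutting down (which would give -$37).

Q = 8; profit = $225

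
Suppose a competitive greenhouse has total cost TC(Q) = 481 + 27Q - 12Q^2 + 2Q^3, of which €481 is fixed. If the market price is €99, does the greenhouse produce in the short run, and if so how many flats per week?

Strip out fixed cost: VC = 27Q - 12Q^2 + 2Q^3. Then AVC = 27 - 12Q + 2Q^2 and MC = 27 - 24Q + 6Q^2.
The AVC parabola has its vertex at Q = 12/4 = 3, where AVC = 27 - 12·3 + 2·3^2 = €9.
P = €99 exceeds min AVC = €9, so the firm stays open.
P = MC gives -72 - 24Q + 6Q^2 = 0, with roots -2 and 6. Take the larger (rising MC): Q* = 6.
Check: AVC at Q = 6 is €27 ≤ P, so revenue covers variable cost.
Profit = P·Q − TC = 99·6 − 643 = -€49, a loss, but smaller than the €481 fixed cost the firm would lose by shutting down.

Produce at Q = 6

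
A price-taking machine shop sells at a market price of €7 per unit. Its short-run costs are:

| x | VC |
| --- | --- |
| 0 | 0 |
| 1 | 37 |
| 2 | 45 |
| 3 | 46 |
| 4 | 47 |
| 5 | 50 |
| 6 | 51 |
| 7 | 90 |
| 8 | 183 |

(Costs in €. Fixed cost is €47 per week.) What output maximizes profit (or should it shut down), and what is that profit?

Profit at each row (π = 7x − TC): x=0: -47; x=1: -77; x=2: -78; x=3: -72; x=4: -66; x=5: -62; x=6: -56; x=7: -88; x=8: -174.
Profit is highest at x = 0. Equivalently, the lowest AVC in the table is 51/6 ≈ €8.50 at x = 6, and P = €7 falls below it — price never covers variable cost, so the firm shuts down and loses only its fixed cost.

x = 0 (shut down); profit = -€47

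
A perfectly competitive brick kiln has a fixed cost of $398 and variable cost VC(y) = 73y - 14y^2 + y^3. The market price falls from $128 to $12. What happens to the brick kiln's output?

AVC = 73 - 14y + y^2, minimized at y = 7 where min AVC = $24. MC = 73 - 28y + 3y^2.
At P = $128 ≥ min AVC, set P = MC on the rising branch: y = 11.
At P = $12 < min AVC = $24, price no longer covers variable cost at any output, so the firm shuts down: y = 0.

Output falls from 11 to 0 (the firm shuts down)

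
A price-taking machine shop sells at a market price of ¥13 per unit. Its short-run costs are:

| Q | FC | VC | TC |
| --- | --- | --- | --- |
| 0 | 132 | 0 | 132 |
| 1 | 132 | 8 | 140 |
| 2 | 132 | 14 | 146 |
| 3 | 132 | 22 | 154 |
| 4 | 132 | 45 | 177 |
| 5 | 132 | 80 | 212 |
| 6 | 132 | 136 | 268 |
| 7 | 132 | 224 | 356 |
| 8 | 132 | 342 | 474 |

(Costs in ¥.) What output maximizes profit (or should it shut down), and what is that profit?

Q = 3; profit = -¥115

Compute π = P·Q − TC at each output: Q=0: -132; Q=1: -127; Q=2: -120; Q=3: -115; Q=4: -125; Q=5: -147; Q=6: -190; Q=7: -265; Q=8: -370.
Profit is maximized at Q = 3. AVC there is 22/3 = ¥7.33 ≤ P, so producing beats shutting down (which would give -¥132).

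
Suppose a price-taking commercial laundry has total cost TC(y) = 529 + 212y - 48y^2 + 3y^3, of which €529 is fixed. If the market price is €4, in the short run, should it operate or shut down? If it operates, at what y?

Shut down

Strip out fixed cost: VC = 212y - 48y^2 + 3y^3. Then AVC = 212 - 48y + 3y^2 and MC = 212 - 96y + 9y^2.
AVC is minimized where dAVC/dy = -48 + 6y = 0, at y = 8; min AVC = 212 - 48·8 + 3·8^2 = €20.
Since P = €4 < min AVC = €20, price fails to cover variable cost at any output.
The firm minimizes its loss by shutting down and losing only its fixed cost of €529.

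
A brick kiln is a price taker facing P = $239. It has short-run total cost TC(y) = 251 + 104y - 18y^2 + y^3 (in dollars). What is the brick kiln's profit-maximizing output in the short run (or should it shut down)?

Produce at y = 15

From TC, MC = TC'(y) = 104 - 36y + 3y^2 and AVC = VC/y = 104 - 18y + y^2.
The AVC parabola has its vertex at y = 18/2 = 9, where AVC = 104 - 18·9 + 9^2 = $23.
P = $239 exceeds min AVC = $23, so the firm stays open.
P = MC gives -135 - 36y + 3y^2 = 0, with roots -3 and 15. Take the larger (rising MC): y* = 15.
Check: AVC at y = 15 is $59 ≤ P, so revenue covers variable cost.
Profit = P·y − TC = 239·15 − 1136 = $2449.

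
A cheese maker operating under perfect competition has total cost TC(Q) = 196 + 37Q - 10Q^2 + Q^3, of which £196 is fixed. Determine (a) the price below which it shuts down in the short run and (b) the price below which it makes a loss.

Shutdown price = £12; break-even price = £44

AVC = 37 - 10Q + Q^2; minimized at Q = 5, giving min AVC = £12. That is the shutdown price.
ATC = 196/Q + 37 - 10Q + Q^2. Setting dATC/dQ = −196/Q^2 − 10 + 2Q = 0 gives Q = 7 (since 2·7^3 − 10·7^2 = 196).
min ATC = 196/7 + 37 − 10·7 + 7^2 = £44. That is the break-even price.
For £12 ≤ P < £44 the firm produces at a loss; below £12 it shuts down.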